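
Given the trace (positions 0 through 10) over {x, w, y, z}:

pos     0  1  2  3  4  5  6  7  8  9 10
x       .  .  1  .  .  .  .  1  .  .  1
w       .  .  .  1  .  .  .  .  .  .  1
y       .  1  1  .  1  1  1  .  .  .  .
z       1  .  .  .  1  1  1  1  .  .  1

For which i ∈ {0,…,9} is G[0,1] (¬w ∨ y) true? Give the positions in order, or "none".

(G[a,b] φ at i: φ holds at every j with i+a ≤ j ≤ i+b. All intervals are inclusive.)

Evaluate at each i in [0,9]:
  i=0: ✓ (all of [0,1])
  i=1: ✓ (all of [1,2])
  i=2: ✗ (fails at j=3)
  i=3: ✗ (fails at j=3)
  i=4: ✓ (all of [4,5])
  i=5: ✓ (all of [5,6])
  i=6: ✓ (all of [6,7])
  i=7: ✓ (all of [7,8])
  i=8: ✓ (all of [8,9])
  i=9: ✗ (fails at j=10)

0, 1, 4, 5, 6, 7, 8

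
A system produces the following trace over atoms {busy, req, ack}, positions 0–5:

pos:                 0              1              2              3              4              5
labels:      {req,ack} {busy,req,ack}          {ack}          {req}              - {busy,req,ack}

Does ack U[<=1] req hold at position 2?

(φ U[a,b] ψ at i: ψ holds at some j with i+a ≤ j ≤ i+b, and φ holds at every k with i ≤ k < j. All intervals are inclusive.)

Need some j in [2,3] with req, and ack at every k in [2,j-1].
  j=2: req false.
  j=3: req holds; ack holds at every k in [2,2] → satisfied.

Yes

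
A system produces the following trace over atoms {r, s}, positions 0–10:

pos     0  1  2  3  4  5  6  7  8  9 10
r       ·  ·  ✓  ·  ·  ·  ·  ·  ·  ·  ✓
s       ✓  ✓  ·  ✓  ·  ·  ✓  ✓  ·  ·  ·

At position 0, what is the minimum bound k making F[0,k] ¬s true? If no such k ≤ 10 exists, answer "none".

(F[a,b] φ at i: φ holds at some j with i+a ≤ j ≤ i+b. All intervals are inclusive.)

2

Scan j = 0,1,… for ¬s:
  j=0: fails
  j=1: fails
  j=2: holds
First hit at j=2, so smallest k = 2-0 = 2.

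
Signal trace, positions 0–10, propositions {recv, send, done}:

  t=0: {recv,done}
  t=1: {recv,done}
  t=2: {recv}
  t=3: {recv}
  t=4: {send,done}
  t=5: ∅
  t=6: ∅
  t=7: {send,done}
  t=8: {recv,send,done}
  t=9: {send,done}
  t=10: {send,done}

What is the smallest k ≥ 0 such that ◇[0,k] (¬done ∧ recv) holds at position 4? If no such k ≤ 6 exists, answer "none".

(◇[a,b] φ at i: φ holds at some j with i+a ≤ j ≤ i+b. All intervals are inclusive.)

none

Scan j = 4,5,… for (¬done ∧ recv):
  j=4: fails
  j=5: fails
  j=6: fails
  j=7: fails
  j=8: fails
  j=9: fails
  j=10: fails
No j in [4,10] satisfies it → none.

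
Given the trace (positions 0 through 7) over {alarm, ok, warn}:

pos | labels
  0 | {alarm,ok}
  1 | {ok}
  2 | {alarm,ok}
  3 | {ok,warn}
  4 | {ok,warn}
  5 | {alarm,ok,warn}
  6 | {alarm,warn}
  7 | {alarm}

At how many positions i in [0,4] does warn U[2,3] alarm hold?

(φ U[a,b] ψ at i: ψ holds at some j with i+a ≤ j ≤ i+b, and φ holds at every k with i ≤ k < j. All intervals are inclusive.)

Evaluate at each i in [0,4]:
  i=0: ✗ (lhs fails at k=0 before rhs at j=2)
  i=1: ✗ (no rhs in [3,4])
  i=2: ✗ (lhs fails at k=2 before rhs at j=5)
  i=3: ✓ (rhs at j=5; lhs holds on [3,4])
  i=4: ✓ (rhs at j=6; lhs holds on [4,5])
Positions where it holds: {3, 4} → 2.

2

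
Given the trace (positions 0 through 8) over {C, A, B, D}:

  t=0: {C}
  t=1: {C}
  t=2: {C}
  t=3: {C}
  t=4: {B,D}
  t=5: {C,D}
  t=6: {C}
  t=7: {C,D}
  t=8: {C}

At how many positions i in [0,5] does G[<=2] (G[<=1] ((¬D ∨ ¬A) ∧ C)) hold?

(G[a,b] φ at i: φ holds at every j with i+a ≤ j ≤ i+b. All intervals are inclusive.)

2

Evaluate at each i in [0,5]:
  i=0: ✓ (all of [0,2])
  i=1: ✗ (fails at j=3)
  i=2: ✗ (fails at j=3)
  i=3: ✗ (fails at j=3)
  i=4: ✗ (fails at j=4)
  i=5: ✓ (all of [5,7])
Positions where it holds: {0, 5} → 2.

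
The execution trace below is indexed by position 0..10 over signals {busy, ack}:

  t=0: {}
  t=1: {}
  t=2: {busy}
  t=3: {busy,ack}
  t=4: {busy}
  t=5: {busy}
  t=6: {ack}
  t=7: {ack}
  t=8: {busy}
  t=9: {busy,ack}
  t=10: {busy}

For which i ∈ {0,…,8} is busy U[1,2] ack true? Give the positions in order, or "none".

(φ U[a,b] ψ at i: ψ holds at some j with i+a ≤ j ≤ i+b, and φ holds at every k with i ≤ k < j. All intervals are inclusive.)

Evaluate at each i in [0,8]:
  i=0: ✗ (no rhs in [1,2])
  i=1: ✗ (lhs fails at k=1 before rhs at j=3)
  i=2: ✓ (rhs at j=3; lhs holds on [2,2])
  i=3: ✗ (no rhs in [4,5])
  i=4: ✓ (rhs at j=6; lhs holds on [4,5])
  i=5: ✓ (rhs at j=6; lhs holds on [5,5])
  i=6: ✗ (lhs fails at k=6 before rhs at j=7)
  i=7: ✗ (lhs fails at k=7 before rhs at j=9)
  i=8: ✓ (rhs at j=9; lhs holds on [8,8])

2, 4, 5, 8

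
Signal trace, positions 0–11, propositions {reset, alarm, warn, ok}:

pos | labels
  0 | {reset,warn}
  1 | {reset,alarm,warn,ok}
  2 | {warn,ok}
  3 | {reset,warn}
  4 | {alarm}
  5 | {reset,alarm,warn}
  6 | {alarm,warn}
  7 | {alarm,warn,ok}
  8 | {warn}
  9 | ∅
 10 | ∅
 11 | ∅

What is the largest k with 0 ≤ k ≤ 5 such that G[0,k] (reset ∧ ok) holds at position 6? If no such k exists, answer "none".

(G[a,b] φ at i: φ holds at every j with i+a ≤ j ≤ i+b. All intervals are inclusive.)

none

(reset ∧ ok) must hold from j=6 onward; find where it first fails.
  j=6: fails → no k works.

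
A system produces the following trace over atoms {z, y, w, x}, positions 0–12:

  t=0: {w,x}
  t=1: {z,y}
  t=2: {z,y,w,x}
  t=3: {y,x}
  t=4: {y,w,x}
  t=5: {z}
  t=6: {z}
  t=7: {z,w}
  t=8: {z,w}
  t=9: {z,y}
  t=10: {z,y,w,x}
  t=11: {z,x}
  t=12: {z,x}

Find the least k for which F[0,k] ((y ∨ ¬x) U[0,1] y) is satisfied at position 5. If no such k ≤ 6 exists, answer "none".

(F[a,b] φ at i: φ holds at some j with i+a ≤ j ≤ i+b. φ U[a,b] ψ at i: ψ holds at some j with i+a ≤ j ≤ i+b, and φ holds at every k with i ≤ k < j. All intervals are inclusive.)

Scan j = 5,6,… for ((y ∨ ¬x) U[0,1] y):
  j=5: fails
  j=6: fails
  j=7: fails
  j=8: holds
First hit at j=8, so smallest k = 8-5 = 3.

3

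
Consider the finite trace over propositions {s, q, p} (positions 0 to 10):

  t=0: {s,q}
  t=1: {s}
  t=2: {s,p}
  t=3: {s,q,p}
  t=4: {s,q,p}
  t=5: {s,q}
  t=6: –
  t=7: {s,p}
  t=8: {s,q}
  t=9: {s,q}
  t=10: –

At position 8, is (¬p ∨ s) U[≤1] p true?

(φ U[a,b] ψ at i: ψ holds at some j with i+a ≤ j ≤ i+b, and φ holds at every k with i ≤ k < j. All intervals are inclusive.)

No

Need some j in [8,9] with p, and (¬p ∨ s) at every k in [8,j-1].
  j=8: p false.
  j=9: p false.
No j in the window works → until fails.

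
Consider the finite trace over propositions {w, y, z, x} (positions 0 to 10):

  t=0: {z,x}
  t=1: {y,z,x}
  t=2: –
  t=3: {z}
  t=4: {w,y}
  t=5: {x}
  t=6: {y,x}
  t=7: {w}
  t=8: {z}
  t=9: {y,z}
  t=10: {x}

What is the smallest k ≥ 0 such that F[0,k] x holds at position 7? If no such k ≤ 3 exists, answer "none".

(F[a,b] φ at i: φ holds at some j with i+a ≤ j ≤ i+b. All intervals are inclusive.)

3

Scan j = 7,8,… for x:
  j=7: fails
  j=8: fails
  j=9: fails
  j=10: holds
First hit at j=10, so smallest k = 10-7 = 3.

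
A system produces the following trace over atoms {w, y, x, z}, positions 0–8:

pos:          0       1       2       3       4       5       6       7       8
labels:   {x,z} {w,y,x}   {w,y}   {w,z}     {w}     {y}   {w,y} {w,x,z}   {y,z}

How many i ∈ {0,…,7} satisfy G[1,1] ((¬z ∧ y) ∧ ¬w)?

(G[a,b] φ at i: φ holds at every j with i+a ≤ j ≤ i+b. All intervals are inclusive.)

1

Evaluate at each i in [0,7]:
  i=0: ✗ (fails at j=1)
  i=1: ✗ (fails at j=2)
  i=2: ✗ (fails at j=3)
  i=3: ✗ (fails at j=4)
  i=4: ✓ (all of [5,5])
  i=5: ✗ (fails at j=6)
  i=6: ✗ (fails at j=7)
  i=7: ✗ (fails at j=8)
Positions where it holds: {4} → 1.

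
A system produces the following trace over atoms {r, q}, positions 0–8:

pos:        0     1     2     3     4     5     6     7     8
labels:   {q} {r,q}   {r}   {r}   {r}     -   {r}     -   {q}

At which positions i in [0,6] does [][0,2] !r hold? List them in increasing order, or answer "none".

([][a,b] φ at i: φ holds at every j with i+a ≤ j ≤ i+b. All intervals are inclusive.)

none

Evaluate at each i in [0,6]:
  i=0: ✗ (fails at j=1)
  i=1: ✗ (fails at j=1)
  i=2: ✗ (fails at j=2)
  i=3: ✗ (fails at j=3)
  i=4: ✗ (fails at j=4)
  i=5: ✗ (fails at j=6)
  i=6: ✗ (fails at j=6)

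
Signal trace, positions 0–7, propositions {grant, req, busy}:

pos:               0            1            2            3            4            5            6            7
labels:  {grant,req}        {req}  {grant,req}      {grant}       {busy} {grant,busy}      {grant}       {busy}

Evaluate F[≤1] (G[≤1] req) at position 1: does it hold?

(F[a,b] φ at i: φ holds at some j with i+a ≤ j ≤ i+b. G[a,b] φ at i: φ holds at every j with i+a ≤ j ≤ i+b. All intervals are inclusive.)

Check G[≤1] req at each j in [1,2]:
  j=1: holds on [1,2]
  j=2: fails at 3
Found at j=1 → formula holds.

Yes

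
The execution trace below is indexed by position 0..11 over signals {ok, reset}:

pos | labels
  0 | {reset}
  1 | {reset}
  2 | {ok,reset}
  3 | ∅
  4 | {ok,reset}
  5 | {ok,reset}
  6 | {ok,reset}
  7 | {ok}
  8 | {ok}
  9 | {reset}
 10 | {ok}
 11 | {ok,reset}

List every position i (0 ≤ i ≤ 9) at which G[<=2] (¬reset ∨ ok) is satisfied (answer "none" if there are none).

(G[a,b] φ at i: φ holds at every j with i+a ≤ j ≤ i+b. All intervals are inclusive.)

2, 3, 4, 5, 6

Evaluate at each i in [0,9]:
  i=0: ✗ (fails at j=0)
  i=1: ✗ (fails at j=1)
  i=2: ✓ (all of [2,4])
  i=3: ✓ (all of [3,5])
  i=4: ✓ (all of [4,6])
  i=5: ✓ (all of [5,7])
  i=6: ✓ (all of [6,8])
  i=7: ✗ (fails at j=9)
  i=8: ✗ (fails at j=9)
  i=9: ✗ (fails at j=9)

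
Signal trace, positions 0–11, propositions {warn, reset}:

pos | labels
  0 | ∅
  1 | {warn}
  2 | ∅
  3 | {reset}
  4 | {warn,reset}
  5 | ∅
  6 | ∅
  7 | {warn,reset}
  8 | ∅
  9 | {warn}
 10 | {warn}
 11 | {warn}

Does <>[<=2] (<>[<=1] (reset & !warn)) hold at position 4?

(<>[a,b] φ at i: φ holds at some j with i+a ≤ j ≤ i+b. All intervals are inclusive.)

Check <>[<=1] (reset & !warn) at each j in [4,6]:
  j=4: fails (none in [4,5])
  j=5: fails (none in [5,6])
  j=6: fails (none in [6,7])
No position in the window satisfies it → formula fails.

No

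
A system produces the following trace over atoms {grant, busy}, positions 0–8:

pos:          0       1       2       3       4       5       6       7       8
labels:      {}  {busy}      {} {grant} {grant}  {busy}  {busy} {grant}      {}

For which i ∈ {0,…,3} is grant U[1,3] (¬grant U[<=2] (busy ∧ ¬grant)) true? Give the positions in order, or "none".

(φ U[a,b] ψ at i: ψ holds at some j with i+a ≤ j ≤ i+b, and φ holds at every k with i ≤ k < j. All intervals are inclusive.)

Evaluate at each i in [0,3]:
  i=0: ✗ (lhs fails at k=0 before rhs at j=1)
  i=1: ✗ (no rhs in [2,4])
  i=2: ✗ (lhs fails at k=2 before rhs at j=5)
  i=3: ✓ (rhs at j=5; lhs holds on [3,4])

3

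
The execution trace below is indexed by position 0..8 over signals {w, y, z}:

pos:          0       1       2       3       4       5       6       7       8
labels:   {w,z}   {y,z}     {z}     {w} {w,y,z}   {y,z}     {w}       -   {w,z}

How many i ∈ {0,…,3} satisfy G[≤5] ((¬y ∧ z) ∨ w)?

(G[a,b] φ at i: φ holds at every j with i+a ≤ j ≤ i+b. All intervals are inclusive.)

0

Evaluate at each i in [0,3]:
  i=0: ✗ (fails at j=1)
  i=1: ✗ (fails at j=1)
  i=2: ✗ (fails at j=5)
  i=3: ✗ (fails at j=5)
Positions where it holds: {} → 0.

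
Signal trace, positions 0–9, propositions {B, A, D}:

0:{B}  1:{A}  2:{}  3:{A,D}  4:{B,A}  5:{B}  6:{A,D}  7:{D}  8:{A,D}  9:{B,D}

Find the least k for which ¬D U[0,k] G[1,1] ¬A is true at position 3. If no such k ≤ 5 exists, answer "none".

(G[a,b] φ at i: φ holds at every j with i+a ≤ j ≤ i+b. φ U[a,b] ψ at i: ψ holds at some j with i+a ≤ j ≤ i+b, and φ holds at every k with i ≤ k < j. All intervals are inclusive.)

none

Need earliest j ≥ 3 with G[1,1] ¬A, and ¬D at every k in [3,j-1].
  j=3: rhs fails.
  j=4: rhs holds but lhs fails at k=3.
  j=5: rhs fails.
  j=6: rhs holds but lhs fails at k=3.
  j=7: rhs fails.
  j=8: rhs holds but lhs fails at k=3.
No witness within the range → none.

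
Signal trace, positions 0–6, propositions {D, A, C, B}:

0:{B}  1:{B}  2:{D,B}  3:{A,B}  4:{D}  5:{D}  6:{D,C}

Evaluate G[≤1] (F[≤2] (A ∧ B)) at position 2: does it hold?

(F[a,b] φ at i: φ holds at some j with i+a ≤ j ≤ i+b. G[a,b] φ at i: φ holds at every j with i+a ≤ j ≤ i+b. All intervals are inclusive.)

Holds

Check F[≤2] (A ∧ B) at every j in [2,3]:
  j=2: holds (witness at 3)
  j=3: holds (witness at 3)
All positions satisfy it → formula holds.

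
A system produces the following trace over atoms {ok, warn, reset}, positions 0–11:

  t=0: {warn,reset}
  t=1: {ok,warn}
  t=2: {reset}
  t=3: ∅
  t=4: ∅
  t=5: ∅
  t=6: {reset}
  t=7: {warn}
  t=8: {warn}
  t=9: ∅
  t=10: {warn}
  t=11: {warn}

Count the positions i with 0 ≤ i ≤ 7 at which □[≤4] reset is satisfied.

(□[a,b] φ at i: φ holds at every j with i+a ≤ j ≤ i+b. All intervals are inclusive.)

Evaluate at each i in [0,7]:
  i=0: ✗ (fails at j=1)
  i=1: ✗ (fails at j=1)
  i=2: ✗ (fails at j=3)
  i=3: ✗ (fails at j=3)
  i=4: ✗ (fails at j=4)
  i=5: ✗ (fails at j=5)
  i=6: ✗ (fails at j=7)
  i=7: ✗ (fails at j=7)
Positions where it holds: {} → 0.

0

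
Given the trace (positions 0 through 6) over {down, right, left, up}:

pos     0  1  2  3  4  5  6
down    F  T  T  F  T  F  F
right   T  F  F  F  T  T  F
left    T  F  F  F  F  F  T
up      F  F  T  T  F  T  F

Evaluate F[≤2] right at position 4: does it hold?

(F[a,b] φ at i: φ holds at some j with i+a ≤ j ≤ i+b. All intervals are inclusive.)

Check right at each j in [4,6]:
  j=4: true
  j=5: true
  j=6: false
Found at j=4 → formula holds.

Holds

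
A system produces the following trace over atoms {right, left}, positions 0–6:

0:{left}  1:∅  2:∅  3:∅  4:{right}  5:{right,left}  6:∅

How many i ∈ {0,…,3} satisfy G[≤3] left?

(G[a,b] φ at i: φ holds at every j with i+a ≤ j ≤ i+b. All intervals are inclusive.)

Evaluate at each i in [0,3]:
  i=0: ✗ (fails at j=1)
  i=1: ✗ (fails at j=1)
  i=2: ✗ (fails at j=2)
  i=3: ✗ (fails at j=3)
Positions where it holds: {} → 0.

0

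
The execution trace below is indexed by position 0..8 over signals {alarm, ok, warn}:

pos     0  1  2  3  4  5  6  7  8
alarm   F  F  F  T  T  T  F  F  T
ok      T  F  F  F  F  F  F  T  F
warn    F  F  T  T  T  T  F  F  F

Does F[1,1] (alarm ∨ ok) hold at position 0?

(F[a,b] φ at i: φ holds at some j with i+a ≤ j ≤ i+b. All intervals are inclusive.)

Does not hold

Check (alarm ∨ ok) at each j in [1,1]:
  j=1: false
No position in the window satisfies it → formula fails.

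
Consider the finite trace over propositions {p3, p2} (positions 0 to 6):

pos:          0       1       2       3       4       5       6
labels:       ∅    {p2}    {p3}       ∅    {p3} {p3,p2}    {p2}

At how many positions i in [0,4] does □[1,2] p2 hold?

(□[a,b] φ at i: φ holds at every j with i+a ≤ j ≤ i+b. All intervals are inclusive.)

1

Evaluate at each i in [0,4]:
  i=0: ✗ (fails at j=2)
  i=1: ✗ (fails at j=2)
  i=2: ✗ (fails at j=3)
  i=3: ✗ (fails at j=4)
  i=4: ✓ (all of [5,6])
Positions where it holds: {4} → 1.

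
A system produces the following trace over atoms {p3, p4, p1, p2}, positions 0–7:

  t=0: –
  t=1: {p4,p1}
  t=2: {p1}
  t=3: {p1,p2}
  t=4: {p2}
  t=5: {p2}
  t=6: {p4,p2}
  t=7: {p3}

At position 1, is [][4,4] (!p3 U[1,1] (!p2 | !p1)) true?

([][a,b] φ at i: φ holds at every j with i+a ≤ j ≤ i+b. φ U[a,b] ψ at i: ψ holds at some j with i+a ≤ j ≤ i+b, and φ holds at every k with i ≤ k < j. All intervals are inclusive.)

Holds

Check (!p3 U[1,1] (!p2 | !p1)) at every j in [5,5]:
  j=5: holds
All positions satisfy it → formula holds.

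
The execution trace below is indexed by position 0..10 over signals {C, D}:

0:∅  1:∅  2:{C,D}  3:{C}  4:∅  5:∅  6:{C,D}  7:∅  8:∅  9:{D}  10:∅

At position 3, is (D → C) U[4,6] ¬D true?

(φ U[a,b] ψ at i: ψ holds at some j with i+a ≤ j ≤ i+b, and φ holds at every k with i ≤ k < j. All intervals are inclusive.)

True

Need some j in [7,9] with ¬D, and (D → C) at every k in [3,j-1].
  j=7: ¬D holds; (D → C) holds at every k in [3,6] → satisfied.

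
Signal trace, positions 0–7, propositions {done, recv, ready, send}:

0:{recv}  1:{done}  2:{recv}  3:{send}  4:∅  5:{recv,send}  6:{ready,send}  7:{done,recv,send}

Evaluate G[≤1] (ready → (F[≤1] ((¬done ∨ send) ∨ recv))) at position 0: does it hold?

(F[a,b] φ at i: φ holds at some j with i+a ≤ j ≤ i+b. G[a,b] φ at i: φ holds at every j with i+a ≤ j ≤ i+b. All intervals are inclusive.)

Yes

Check (ready → (F[≤1] ((¬done ∨ send) ∨ recv))) at every j in [0,1]:
  j=0: antecedent false → ✓
  j=1: antecedent false → ✓
All positions satisfy it → formula holds.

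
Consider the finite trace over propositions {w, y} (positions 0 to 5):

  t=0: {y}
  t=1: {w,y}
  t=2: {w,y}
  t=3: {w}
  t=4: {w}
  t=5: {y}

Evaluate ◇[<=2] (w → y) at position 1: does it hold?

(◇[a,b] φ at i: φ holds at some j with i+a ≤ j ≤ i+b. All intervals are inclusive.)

True

Check (w → y) at each j in [1,3]:
  j=1: true
  j=2: true
  j=3: false
Found at j=1 → formula holds.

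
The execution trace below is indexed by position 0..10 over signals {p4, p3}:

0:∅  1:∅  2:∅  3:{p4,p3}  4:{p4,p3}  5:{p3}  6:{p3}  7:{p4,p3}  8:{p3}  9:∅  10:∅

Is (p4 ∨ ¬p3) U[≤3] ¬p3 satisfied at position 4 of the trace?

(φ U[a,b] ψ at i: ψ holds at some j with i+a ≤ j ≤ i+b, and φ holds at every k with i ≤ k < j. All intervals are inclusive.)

No

Need some j in [4,7] with ¬p3, and (p4 ∨ ¬p3) at every k in [4,j-1].
  j=4: ¬p3 false.
  j=5: ¬p3 false.
  j=6: ¬p3 false.
  j=7: ¬p3 false.
No j in the window works → until fails.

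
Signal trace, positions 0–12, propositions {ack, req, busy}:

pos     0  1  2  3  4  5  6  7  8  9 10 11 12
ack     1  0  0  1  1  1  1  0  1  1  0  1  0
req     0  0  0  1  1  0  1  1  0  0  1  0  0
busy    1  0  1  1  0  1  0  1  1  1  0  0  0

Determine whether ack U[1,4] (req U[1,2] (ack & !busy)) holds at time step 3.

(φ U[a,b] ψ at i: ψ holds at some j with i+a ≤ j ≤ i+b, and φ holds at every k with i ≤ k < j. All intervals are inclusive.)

No

Need some j in [4,7] with (req U[1,2] (ack & !busy)), and ack at every k in [3,j-1].
  j=4: (req U[1,2] (ack & !busy)) — fails.
  j=5: (req U[1,2] (ack & !busy)) — fails.
  j=6: (req U[1,2] (ack & !busy)) — fails.
  j=7: (req U[1,2] (ack & !busy)) — fails.
No j in the window works → until fails.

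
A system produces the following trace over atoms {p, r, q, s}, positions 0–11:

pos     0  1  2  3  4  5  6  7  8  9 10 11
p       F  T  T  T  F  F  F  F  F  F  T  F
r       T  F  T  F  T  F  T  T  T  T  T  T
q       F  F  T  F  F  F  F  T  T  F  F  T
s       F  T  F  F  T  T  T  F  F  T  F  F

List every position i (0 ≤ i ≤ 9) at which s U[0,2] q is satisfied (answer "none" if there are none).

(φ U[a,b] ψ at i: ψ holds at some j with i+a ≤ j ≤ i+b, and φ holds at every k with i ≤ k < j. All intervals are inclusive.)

Evaluate at each i in [0,9]:
  i=0: ✗ (lhs fails at k=0 before rhs at j=2)
  i=1: ✓ (rhs at j=2; lhs holds on [1,1])
  i=2: ✓ (rhs at j=2)
  i=3: ✗ (no rhs in [3,5])
  i=4: ✗ (no rhs in [4,6])
  i=5: ✓ (rhs at j=7; lhs holds on [5,6])
  i=6: ✓ (rhs at j=7; lhs holds on [6,6])
  i=7: ✓ (rhs at j=7)
  i=8: ✓ (rhs at j=8)
  i=9: ✗ (lhs fails at k=10 before rhs at j=11)

1, 2, 5, 6, 7, 8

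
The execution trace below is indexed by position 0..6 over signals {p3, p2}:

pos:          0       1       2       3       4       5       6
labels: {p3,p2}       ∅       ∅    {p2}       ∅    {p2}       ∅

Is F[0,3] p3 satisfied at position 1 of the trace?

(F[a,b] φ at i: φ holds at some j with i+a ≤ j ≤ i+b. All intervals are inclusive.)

Check p3 at each j in [1,4]:
  j=1: false
  j=2: false
  j=3: false
  j=4: false
No position in the window satisfies it → formula fails.

False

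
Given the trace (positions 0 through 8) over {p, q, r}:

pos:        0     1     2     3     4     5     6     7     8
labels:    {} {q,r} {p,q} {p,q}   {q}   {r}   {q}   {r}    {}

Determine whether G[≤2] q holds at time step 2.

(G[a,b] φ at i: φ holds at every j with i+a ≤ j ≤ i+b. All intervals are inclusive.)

True

Check q at every j in [2,4]:
  j=2: true
  j=3: true
  j=4: true
All positions satisfy it → formula holds.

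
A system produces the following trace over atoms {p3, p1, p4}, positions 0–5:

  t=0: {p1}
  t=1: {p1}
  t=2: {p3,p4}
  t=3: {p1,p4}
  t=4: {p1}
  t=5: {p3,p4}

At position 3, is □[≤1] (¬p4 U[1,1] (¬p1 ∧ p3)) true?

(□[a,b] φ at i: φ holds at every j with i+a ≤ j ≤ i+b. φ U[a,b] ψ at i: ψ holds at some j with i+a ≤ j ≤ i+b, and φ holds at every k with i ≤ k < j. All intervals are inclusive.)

No

Check (¬p4 U[1,1] (¬p1 ∧ p3)) at every j in [3,4]:
  j=3: fails
  j=4: holds
Fails at j=3 → formula fails.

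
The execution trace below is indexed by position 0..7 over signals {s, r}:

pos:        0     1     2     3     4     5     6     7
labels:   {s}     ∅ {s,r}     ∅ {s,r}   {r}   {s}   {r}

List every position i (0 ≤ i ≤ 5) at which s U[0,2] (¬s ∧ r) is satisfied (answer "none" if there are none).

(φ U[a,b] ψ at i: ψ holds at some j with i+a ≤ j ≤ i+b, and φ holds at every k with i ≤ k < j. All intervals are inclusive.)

Evaluate at each i in [0,5]:
  i=0: ✗ (no rhs in [0,2])
  i=1: ✗ (no rhs in [1,3])
  i=2: ✗ (no rhs in [2,4])
  i=3: ✗ (lhs fails at k=3 before rhs at j=5)
  i=4: ✓ (rhs at j=5; lhs holds on [4,4])
  i=5: ✓ (rhs at j=5)

4, 5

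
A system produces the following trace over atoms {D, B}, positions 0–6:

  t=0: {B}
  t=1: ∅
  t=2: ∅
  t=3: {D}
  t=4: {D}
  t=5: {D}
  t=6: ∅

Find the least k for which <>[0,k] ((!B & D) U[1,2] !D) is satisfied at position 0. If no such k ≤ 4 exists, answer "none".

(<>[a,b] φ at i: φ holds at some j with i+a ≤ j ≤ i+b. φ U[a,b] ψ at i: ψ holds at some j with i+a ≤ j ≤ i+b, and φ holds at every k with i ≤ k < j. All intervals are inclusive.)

4

Scan j = 0,1,… for ((!B & D) U[1,2] !D):
  j=0: fails
  j=1: fails
  j=2: fails
  j=3: fails
  j=4: holds
First hit at j=4, so smallest k = 4-0 = 4.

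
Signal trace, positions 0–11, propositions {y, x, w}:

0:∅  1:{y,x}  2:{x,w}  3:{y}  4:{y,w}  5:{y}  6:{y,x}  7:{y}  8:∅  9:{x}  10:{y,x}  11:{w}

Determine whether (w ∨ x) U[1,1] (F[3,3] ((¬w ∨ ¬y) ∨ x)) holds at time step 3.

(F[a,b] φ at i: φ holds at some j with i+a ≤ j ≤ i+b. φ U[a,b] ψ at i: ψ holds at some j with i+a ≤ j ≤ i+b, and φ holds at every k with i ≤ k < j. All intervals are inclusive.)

Need some j in [4,4] with F[3,3] ((¬w ∨ ¬y) ∨ x), and (w ∨ x) at every k in [3,j-1].
  j=4: F[3,3] ((¬w ∨ ¬y) ∨ x) holds, but (w ∨ x) fails at k=3 → not this j.
No j in the window works → until fails.

Does not hold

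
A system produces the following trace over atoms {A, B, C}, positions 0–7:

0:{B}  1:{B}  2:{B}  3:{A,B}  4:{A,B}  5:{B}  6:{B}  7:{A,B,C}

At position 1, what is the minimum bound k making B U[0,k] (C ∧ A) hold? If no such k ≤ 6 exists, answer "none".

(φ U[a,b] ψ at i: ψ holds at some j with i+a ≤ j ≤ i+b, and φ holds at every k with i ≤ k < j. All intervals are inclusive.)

6

Need earliest j ≥ 1 with (C ∧ A), and B at every k in [1,j-1].
  j=1: rhs fails.
  j=2: rhs fails.
  j=3: rhs fails.
  j=4: rhs fails.
  j=5: rhs fails.
  j=6: rhs fails.
  j=7: rhs holds; lhs holds on [1,6]. k = 6.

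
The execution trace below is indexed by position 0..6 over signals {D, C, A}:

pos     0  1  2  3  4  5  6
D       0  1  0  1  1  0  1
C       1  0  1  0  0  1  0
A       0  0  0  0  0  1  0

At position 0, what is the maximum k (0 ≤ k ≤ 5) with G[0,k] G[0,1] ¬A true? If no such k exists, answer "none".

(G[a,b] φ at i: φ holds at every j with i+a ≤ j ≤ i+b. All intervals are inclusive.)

G[0,1] ¬A must hold from j=0 onward; find where it first fails.
  j=0: holds
  j=1: holds
  j=2: holds
  j=3: holds
  j=4: fails
Holds on [0,3], so largest k = 3.

3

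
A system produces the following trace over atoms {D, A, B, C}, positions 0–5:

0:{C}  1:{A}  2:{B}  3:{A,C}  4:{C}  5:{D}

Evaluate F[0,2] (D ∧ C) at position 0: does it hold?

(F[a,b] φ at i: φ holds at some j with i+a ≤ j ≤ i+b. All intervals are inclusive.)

Check (D ∧ C) at each j in [0,2]:
  j=0: false
  j=1: false
  j=2: false
No position in the window satisfies it → formula fails.

Does not hold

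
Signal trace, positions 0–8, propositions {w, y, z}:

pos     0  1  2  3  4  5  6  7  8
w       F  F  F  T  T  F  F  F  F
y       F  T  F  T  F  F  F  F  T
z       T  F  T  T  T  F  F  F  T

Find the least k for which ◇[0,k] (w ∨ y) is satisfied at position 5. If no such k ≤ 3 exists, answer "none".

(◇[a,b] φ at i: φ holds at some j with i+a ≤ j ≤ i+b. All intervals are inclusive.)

Scan j = 5,6,… for (w ∨ y):
  j=5: fails
  j=6: fails
  j=7: fails
  j=8: holds
First hit at j=8, so smallest k = 8-5 = 3.

3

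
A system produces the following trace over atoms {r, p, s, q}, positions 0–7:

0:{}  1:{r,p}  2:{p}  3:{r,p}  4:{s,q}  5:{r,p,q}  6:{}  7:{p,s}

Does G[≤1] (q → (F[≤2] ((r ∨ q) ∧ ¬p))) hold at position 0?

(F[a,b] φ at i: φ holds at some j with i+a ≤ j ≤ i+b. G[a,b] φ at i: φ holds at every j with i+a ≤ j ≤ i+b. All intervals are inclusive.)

Yes

Check (q → (F[≤2] ((r ∨ q) ∧ ¬p))) at every j in [0,1]:
  j=0: antecedent false → ✓
  j=1: antecedent false → ✓
All positions satisfy it → formula holds.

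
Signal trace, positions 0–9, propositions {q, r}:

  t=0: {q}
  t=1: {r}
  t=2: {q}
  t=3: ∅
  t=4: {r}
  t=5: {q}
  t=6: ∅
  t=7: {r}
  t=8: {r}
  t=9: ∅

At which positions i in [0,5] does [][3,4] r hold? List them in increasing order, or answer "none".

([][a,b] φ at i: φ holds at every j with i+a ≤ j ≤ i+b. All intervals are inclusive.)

4

Evaluate at each i in [0,5]:
  i=0: ✗ (fails at j=3)
  i=1: ✗ (fails at j=5)
  i=2: ✗ (fails at j=5)
  i=3: ✗ (fails at j=6)
  i=4: ✓ (all of [7,8])
  i=5: ✗ (fails at j=9)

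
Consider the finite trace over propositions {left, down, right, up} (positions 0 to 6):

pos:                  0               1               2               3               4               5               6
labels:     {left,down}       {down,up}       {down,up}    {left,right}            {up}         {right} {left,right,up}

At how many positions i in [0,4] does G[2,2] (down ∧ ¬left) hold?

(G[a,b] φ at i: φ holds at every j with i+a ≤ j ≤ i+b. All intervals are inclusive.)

1

Evaluate at each i in [0,4]:
  i=0: ✓ (all of [2,2])
  i=1: ✗ (fails at j=3)
  i=2: ✗ (fails at j=4)
  i=3: ✗ (fails at j=5)
  i=4: ✗ (fails at j=6)
Positions where it holds: {0} → 1.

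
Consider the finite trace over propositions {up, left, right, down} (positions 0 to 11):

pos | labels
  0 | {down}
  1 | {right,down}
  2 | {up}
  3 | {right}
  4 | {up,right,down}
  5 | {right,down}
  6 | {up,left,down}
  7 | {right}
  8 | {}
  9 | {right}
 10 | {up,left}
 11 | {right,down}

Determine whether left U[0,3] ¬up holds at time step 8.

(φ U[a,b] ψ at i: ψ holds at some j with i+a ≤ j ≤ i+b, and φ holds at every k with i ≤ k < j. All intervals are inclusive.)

Holds

Need some j in [8,11] with ¬up, and left at every k in [8,j-1].
  j=8: ¬up holds; no prefix to check → satisfied.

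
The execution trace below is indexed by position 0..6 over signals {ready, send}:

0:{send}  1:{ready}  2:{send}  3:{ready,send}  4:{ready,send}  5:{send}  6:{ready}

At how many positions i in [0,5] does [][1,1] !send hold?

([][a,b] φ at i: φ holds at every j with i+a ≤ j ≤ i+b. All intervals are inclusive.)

Evaluate at each i in [0,5]:
  i=0: ✓ (all of [1,1])
  i=1: ✗ (fails at j=2)
  i=2: ✗ (fails at j=3)
  i=3: ✗ (fails at j=4)
  i=4: ✗ (fails at j=5)
  i=5: ✓ (all of [6,6])
Positions where it holds: {0, 5} → 2.

2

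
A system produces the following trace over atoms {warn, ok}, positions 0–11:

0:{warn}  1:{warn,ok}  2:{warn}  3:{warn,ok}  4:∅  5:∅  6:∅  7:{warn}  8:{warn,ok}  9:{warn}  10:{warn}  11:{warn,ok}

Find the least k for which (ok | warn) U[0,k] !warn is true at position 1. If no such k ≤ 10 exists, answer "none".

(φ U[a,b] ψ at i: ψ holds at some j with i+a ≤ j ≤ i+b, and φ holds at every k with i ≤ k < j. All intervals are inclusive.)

Need earliest j ≥ 1 with !warn, and (ok | warn) at every k in [1,j-1].
  j=1: rhs fails.
  j=2: rhs fails.
  j=3: rhs fails.
  j=4: rhs holds; lhs holds on [1,3]. k = 3.

3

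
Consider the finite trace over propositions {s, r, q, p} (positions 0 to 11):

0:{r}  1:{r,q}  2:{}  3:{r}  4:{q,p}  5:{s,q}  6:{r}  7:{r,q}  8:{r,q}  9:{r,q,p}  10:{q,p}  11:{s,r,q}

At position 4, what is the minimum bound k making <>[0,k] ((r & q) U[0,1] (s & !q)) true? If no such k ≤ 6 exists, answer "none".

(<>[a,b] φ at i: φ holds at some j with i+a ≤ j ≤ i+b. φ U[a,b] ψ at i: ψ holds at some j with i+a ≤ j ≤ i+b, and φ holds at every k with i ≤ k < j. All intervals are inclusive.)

Scan j = 4,5,… for ((r & q) U[0,1] (s & !q)):
  j=4: fails
  j=5: fails
  j=6: fails
  j=7: fails
  j=8: fails
  j=9: fails
  j=10: fails
No j in [4,10] satisfies it → none.

none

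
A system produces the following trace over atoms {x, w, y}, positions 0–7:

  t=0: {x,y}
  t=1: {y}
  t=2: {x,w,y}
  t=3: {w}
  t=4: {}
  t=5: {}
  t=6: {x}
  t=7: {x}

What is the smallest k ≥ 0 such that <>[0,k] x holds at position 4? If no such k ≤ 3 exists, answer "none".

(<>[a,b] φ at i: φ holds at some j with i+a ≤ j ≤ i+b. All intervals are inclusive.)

Scan j = 4,5,… for x:
  j=4: fails
  j=5: fails
  j=6: holds
First hit at j=6, so smallest k = 6-4 = 2.

2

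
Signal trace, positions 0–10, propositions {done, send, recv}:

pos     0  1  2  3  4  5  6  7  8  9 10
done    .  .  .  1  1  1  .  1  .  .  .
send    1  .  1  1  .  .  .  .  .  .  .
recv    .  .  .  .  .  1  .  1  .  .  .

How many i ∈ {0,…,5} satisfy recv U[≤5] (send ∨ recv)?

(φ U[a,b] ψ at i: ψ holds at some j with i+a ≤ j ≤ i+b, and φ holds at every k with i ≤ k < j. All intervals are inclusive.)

Evaluate at each i in [0,5]:
  i=0: ✓ (rhs at j=0)
  i=1: ✗ (lhs fails at k=1 before rhs at j=2)
  i=2: ✓ (rhs at j=2)
  i=3: ✓ (rhs at j=3)
  i=4: ✗ (lhs fails at k=4 before rhs at j=5)
  i=5: ✓ (rhs at j=5)
Positions where it holds: {0, 2, 3, 5} → 4.

4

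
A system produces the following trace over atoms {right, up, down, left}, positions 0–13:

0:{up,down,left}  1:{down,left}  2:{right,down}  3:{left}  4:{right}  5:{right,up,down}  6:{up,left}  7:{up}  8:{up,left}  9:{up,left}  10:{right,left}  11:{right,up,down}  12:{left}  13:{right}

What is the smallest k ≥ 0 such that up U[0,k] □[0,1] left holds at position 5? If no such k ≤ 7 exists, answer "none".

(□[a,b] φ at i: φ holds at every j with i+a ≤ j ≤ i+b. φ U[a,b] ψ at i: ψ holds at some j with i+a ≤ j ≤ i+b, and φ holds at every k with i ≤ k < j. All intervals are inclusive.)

Need earliest j ≥ 5 with □[0,1] left, and up at every k in [5,j-1].
  j=5: rhs fails.
  j=6: rhs fails.
  j=7: rhs fails.
  j=8: rhs holds; lhs holds on [5,7]. k = 3.

3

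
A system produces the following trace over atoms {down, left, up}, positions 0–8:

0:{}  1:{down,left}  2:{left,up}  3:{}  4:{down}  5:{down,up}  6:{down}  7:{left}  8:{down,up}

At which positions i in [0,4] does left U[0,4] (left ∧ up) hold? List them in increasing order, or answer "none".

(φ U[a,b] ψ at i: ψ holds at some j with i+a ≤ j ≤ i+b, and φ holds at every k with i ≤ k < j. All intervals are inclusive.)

Evaluate at each i in [0,4]:
  i=0: ✗ (lhs fails at k=0 before rhs at j=2)
  i=1: ✓ (rhs at j=2; lhs holds on [1,1])
  i=2: ✓ (rhs at j=2)
  i=3: ✗ (no rhs in [3,7])
  i=4: ✗ (no rhs in [4,8])

1, 2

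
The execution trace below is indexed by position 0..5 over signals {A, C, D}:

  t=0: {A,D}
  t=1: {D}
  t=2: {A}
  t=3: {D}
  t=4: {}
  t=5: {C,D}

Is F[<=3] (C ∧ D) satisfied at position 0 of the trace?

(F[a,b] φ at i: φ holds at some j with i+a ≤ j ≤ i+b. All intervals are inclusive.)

Check (C ∧ D) at each j in [0,3]:
  j=0: false
  j=1: false
  j=2: false
  j=3: false
No position in the window satisfies it → formula fails.

No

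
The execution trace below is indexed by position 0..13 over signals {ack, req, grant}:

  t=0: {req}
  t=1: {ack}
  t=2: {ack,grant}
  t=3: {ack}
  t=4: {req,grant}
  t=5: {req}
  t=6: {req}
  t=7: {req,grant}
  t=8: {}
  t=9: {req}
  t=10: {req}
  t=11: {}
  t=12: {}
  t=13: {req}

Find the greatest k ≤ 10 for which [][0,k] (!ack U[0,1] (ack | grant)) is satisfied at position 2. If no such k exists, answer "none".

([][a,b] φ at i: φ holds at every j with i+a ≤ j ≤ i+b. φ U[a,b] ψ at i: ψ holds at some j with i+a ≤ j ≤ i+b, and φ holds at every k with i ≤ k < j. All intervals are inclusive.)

2

(!ack U[0,1] (ack | grant)) must hold from j=2 onward; find where it first fails.
  j=2: holds
  j=3: holds
  j=4: holds
  j=5: fails
Holds on [2,4], so largest k = 2.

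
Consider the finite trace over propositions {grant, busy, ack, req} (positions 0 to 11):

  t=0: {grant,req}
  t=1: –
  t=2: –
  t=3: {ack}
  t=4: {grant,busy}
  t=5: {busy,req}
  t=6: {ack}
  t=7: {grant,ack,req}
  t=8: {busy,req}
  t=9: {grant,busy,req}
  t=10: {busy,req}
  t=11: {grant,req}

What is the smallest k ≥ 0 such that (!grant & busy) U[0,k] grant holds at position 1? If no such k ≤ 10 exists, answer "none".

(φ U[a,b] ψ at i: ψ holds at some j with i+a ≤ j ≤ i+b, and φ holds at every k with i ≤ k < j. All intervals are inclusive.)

none

Need earliest j ≥ 1 with grant, and (!grant & busy) at every k in [1,j-1].
  j=1: rhs fails.
  j=2: rhs fails.
  j=3: rhs fails.
  j=4: rhs holds but lhs fails at k=1.
  j=5: rhs fails.
  j=6: rhs fails.
  j=7: rhs holds but lhs fails at k=1.
  j=8: rhs fails.
  j=9: rhs holds but lhs fails at k=1.
  j=10: rhs fails.
  j=11: rhs holds but lhs fails at k=1.
No witness within the range → none.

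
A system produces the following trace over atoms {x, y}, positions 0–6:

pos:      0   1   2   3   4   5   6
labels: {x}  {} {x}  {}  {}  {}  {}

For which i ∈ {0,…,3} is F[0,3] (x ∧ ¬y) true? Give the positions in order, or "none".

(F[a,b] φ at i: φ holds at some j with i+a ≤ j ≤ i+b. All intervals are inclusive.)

Evaluate at each i in [0,3]:
  i=0: ✓ (witness j=0)
  i=1: ✓ (witness j=2)
  i=2: ✓ (witness j=2)
  i=3: ✗ (none in [3,6])

0, 1, 2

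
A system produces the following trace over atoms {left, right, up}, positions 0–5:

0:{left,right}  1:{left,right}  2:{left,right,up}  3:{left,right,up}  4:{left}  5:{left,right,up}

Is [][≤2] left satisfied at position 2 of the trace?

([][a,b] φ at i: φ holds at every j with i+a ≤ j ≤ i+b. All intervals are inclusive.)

Yes

Check left at every j in [2,4]:
  j=2: true
  j=3: true
  j=4: true
All positions satisfy it → formula holds.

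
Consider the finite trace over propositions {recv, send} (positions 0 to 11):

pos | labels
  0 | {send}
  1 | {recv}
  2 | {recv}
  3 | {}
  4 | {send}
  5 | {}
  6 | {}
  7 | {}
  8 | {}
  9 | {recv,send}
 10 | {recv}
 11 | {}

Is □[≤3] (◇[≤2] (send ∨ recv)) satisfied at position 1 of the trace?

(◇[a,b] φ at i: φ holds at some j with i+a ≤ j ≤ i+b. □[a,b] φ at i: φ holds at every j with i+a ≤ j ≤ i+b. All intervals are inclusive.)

Check ◇[≤2] (send ∨ recv) at every j in [1,4]:
  j=1: holds (witness at 1)
  j=2: holds (witness at 2)
  j=3: holds (witness at 4)
  j=4: holds (witness at 4)
All positions satisfy it → formula holds.

Holds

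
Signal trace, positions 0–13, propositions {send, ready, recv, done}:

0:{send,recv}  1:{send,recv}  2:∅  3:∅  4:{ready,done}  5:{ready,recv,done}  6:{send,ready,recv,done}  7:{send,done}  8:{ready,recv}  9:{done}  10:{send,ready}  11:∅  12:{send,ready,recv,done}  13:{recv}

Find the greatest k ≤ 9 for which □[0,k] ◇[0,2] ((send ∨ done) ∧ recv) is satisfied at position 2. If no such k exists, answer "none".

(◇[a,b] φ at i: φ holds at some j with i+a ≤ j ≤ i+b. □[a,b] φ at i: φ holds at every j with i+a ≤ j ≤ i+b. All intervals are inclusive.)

◇[0,2] ((send ∨ done) ∧ recv) must hold from j=2 onward; find where it first fails.
  j=2: fails → no k works.

none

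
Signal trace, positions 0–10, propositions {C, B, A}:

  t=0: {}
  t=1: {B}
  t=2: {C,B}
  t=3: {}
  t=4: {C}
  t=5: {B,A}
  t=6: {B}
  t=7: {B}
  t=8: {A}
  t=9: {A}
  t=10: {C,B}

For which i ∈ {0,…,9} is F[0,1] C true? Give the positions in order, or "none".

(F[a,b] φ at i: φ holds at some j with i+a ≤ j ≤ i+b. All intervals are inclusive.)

Evaluate at each i in [0,9]:
  i=0: ✗ (none in [0,1])
  i=1: ✓ (witness j=2)
  i=2: ✓ (witness j=2)
  i=3: ✓ (witness j=4)
  i=4: ✓ (witness j=4)
  i=5: ✗ (none in [5,6])
  i=6: ✗ (none in [6,7])
  i=7: ✗ (none in [7,8])
  i=8: ✗ (none in [8,9])
  i=9: ✓ (witness j=10)

1, 2, 3, 4, 9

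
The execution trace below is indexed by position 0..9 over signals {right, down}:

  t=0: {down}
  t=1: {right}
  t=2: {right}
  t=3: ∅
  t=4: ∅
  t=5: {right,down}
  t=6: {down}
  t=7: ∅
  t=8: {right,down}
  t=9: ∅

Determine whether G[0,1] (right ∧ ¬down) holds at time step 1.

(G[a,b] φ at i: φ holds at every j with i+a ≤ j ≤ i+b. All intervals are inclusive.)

Check (right ∧ ¬down) at every j in [1,2]:
  j=1: true
  j=2: true
All positions satisfy it → formula holds.

Yes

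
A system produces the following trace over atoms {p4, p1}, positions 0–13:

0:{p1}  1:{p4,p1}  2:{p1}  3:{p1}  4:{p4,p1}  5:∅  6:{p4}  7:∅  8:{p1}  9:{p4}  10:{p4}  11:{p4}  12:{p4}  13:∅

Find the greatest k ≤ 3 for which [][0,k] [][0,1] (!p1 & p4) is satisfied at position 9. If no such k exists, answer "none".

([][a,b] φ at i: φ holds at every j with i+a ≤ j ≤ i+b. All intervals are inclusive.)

[][0,1] (!p1 & p4) must hold from j=9 onward; find where it first fails.
  j=9: holds
  j=10: holds
  j=11: holds
  j=12: fails
Holds on [9,11], so largest k = 2.

2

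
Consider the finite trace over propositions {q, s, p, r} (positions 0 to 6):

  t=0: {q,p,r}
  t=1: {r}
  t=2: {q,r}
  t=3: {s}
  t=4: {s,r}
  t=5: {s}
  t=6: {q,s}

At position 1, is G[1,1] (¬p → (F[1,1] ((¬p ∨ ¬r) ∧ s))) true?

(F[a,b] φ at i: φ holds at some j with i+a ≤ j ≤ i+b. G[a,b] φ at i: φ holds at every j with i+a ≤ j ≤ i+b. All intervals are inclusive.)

Check (¬p → (F[1,1] ((¬p ∨ ¬r) ∧ s))) at every j in [2,2]:
  j=2: antecedent true; consequent holds (witness at 3) → ✓
All positions satisfy it → formula holds.

Holds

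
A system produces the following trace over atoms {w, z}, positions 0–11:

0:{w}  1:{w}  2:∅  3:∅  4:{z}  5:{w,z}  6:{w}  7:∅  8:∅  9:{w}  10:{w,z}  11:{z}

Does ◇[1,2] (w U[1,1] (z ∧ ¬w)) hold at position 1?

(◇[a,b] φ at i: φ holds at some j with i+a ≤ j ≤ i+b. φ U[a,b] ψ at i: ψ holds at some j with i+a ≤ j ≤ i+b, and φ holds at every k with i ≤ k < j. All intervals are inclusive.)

Check (w U[1,1] (z ∧ ¬w)) at each j in [2,3]:
  j=2: fails
  j=3: fails
No position in the window satisfies it → formula fails.

False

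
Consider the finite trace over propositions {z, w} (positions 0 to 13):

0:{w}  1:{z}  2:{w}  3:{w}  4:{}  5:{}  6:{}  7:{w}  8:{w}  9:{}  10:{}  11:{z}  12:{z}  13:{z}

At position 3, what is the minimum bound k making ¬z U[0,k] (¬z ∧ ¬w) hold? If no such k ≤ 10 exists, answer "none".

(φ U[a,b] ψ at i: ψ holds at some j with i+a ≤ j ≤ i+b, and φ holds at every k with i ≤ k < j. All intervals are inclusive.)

Need earliest j ≥ 3 with (¬z ∧ ¬w), and ¬z at every k in [3,j-1].
  j=3: rhs fails.
  j=4: rhs holds; lhs holds on [3,3]. k = 1.

1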